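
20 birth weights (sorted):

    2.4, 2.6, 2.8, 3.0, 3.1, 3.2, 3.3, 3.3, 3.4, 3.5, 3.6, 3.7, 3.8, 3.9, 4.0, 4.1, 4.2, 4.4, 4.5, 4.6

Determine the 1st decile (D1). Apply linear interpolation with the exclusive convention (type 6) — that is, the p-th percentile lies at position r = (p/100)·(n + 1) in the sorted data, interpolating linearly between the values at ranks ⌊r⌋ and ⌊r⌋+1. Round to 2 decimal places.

n = 20.
r = (10/100)·(20 + 1) = 2.1.
Rank 2 is 2.6 and rank 3 is 2.8.
Interpolate: 2.6 + 0.1·(2.8 − 2.6) = 2.6 + 0.1·0.2 = 2.62.

2.62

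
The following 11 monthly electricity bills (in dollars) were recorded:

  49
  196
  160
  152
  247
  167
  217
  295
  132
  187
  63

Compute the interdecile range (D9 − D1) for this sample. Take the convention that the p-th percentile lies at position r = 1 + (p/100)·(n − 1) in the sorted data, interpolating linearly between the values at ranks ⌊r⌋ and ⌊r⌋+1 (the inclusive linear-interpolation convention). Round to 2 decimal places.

Sorted: 49, 63, 132, 152, 160, 167, 187, 196, 217, 247, 295.
n = 11.
P10: r = 2 (integer) → 63.
P90: r = 10 (integer) → 247.
Difference: 247 − 63 = 184.

184.00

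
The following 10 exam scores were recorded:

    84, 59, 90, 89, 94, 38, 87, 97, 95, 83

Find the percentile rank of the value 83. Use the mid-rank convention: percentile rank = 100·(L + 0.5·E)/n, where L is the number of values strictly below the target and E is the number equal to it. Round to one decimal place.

25.0

Sorted: 38, 59, 83, 84, 87, 89, 90, 94, 95, 97.
Count below 83: L = 2; count equal: E = 1; n = 10.
Percentile rank = 100·(2 + 0.5·1)/10 = 100·2.5/10 = 25.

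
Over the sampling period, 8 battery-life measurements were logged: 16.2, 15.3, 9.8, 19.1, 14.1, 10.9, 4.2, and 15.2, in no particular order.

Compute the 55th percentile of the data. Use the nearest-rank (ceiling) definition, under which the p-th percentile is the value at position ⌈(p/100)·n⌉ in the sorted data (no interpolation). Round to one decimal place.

15.2

Sorted: 4.2, 9.8, 10.9, 14.1, 15.2, 15.3, 16.2, 19.1.
n = 8.
Position = ⌈55/100 · 8⌉ = ⌈4.4⌉ = 5.
The value at rank 5 is 15.2.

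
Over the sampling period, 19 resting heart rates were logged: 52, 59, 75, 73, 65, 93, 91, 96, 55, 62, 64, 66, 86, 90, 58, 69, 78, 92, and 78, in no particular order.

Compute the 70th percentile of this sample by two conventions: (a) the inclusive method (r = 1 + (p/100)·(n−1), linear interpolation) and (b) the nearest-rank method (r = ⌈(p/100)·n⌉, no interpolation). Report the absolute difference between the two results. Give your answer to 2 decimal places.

Sorted: 52, 55, 58, 59, 62, 64, 65, 66, 69, 73, 75, 78, 78, 86, 90, 91, 92, 93, 96.
n = 19.
(a) r = 13.6; between ranks 13 (78) and 14 (86): 82.8.
(b) the nearest-rank method: rank 14 → 86.
|82.8 − 86| = 3.2.

3.20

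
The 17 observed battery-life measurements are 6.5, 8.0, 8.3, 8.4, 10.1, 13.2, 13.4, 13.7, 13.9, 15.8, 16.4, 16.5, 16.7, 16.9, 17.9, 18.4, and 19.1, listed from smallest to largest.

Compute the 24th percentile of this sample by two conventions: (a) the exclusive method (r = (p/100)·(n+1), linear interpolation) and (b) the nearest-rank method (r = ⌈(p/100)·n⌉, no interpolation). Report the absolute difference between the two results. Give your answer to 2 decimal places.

1.16

n = 17.
(a) r = 4.32; between ranks 4 (8.4) and 5 (10.1): 8.944.
(b) the nearest-rank method: rank 5 → 10.1.
|8.944 − 10.1| = 1.156.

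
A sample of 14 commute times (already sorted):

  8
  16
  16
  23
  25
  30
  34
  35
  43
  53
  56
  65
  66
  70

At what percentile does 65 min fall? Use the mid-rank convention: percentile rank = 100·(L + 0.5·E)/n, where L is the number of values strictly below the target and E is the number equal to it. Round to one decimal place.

Count below 65: L = 11; count equal: E = 1; n = 14.
Percentile rank = 100·(11 + 0.5·1)/14 = 100·11.5/14 = 82.14.

82.1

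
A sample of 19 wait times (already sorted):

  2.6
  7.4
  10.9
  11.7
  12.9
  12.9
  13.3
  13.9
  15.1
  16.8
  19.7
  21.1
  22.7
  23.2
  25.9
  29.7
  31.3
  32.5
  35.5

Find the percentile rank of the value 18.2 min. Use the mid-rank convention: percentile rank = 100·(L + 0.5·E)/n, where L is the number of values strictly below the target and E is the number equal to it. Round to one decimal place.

Count below 18.2: L = 10; count equal: E = 0; n = 19.
Percentile rank = 100·(10 + 0.5·0)/19 = 100·10/19 = 52.63.

52.6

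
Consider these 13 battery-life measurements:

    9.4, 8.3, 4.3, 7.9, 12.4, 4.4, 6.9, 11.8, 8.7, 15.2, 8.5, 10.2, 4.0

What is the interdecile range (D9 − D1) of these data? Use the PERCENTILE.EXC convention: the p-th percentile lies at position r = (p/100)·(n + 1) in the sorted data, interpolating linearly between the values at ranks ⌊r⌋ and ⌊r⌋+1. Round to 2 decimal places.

9.96

Sorted: 4.0, 4.3, 4.4, 6.9, 7.9, 8.3, 8.5, 8.7, 9.4, 10.2, 11.8, 12.4, 15.2.
n = 13.
P10: r = 1.4; ranks 1–2 are 4.0, 4.3; interpolating gives 4.12.
P90: r = 12.6; ranks 12–13 are 12.4, 15.2; interpolating gives 14.08.
Difference: 14.08 − 4.12 = 9.96.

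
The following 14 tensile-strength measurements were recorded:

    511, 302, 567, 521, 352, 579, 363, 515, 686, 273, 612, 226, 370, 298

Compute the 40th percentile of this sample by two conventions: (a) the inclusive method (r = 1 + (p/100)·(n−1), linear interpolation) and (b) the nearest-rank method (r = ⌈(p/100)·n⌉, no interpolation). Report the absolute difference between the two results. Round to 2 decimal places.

1.40

Sorted: 226, 273, 298, 302, 352, 363, 370, 511, 515, 521, 567, 579, 612, 686.
n = 14.
(a) r = 6.2; between ranks 6 (363) and 7 (370): 364.4.
(b) the nearest-rank method: rank 6 → 363.
|364.4 − 363| = 1.4.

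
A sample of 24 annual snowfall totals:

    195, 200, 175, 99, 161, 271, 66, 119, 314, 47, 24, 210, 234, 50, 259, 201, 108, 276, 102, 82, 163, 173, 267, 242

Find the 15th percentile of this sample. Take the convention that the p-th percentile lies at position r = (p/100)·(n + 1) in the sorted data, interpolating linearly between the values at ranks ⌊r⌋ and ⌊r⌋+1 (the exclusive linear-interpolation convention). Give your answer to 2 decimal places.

Sorted: 24, 47, 50, 66, 82, 99, 102, 108, 119, 161, 163, 173, 175, 195, 200, 201, 210, 234, 242, 259, 267, 271, 276, 314.
n = 24.
r = (15/100)·(24 + 1) = 3.75.
Rank 3 is 50 and rank 4 is 66.
Interpolate: 50 + 0.75·(66 − 50) = 50 + 0.75·16 = 62.

62.00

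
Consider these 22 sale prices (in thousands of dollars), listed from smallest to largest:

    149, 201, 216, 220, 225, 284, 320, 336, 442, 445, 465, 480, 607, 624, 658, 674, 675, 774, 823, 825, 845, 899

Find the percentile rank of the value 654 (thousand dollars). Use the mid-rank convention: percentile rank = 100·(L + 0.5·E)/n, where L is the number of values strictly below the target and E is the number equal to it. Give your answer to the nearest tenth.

63.6

Count below 654: L = 14; count equal: E = 0; n = 22.
Percentile rank = 100·(14 + 0.5·0)/22 = 100·14/22 = 63.64.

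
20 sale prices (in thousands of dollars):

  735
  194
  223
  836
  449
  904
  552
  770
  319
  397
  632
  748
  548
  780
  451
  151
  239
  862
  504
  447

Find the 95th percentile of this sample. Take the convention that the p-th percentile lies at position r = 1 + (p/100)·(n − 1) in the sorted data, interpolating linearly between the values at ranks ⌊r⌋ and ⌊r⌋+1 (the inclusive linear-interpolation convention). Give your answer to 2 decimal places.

Sorted: 151, 194, 223, 239, 319, 397, 447, 449, 451, 504, 548, 552, 632, 735, 748, 770, 780, 836, 862, 904.
n = 20.
r = 1 + (95/100)·(20 − 1) = 1 + 18.05 = 19.05.
Rank 19 is 862 and rank 20 is 904.
Interpolate: 862 + 0.05·(904 − 862) = 862 + 0.05·42 = 864.1.

864.10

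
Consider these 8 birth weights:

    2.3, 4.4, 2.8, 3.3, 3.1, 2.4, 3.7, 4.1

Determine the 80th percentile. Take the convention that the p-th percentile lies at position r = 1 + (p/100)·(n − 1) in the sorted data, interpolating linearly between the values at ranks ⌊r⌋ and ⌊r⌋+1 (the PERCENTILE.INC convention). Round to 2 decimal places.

Sorted: 2.3, 2.4, 2.8, 3.1, 3.3, 3.7, 4.1, 4.4.
n = 8.
r = 1 + (80/100)·(8 − 1) = 1 + 5.6 = 6.6.
Rank 6 is 3.7 and rank 7 is 4.1.
Interpolate: 3.7 + 0.6·(4.1 − 3.7) = 3.7 + 0.6·0.4 = 3.94.

3.94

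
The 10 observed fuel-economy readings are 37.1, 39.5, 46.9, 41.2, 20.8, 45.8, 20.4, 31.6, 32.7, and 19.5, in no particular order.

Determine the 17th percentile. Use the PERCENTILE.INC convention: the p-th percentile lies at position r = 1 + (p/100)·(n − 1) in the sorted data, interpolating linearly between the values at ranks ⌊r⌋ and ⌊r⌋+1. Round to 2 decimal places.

20.61

Sorted: 19.5, 20.4, 20.8, 31.6, 32.7, 37.1, 39.5, 41.2, 45.8, 46.9.
n = 10.
r = 1 + (17/100)·(10 − 1) = 1 + 1.53 = 2.53.
Rank 2 is 20.4 and rank 3 is 20.8.
Interpolate: 20.4 + 0.53·(20.8 − 20.4) = 20.4 + 0.53·0.4 = 20.612.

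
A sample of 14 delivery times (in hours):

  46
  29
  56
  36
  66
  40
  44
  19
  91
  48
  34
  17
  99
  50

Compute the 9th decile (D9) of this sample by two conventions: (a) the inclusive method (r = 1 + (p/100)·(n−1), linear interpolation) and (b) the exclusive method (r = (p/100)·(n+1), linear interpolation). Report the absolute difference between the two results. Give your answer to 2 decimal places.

Sorted: 17, 19, 29, 34, 36, 40, 44, 46, 48, 50, 56, 66, 91, 99.
n = 14.
(a) r = 12.7; between ranks 12 (66) and 13 (91): 83.5.
(b) r = 13.5; between ranks 13 (91) and 14 (99): 95.
|83.5 − 95| = 11.5.

11.50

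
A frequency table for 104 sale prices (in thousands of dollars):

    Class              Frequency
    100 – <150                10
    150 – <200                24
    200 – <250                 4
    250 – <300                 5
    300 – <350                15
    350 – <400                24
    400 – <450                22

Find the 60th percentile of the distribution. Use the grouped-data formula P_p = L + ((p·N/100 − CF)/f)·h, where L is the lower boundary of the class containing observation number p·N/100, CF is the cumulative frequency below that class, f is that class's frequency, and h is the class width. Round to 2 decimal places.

N = 104; target position k = 60/100 · 104 = 62.4.
Cumulative frequencies: 10, 34, 38, 43, 58, 82, 104.
Observation 62.4 falls in the class 350 – <400.
L = 350, CF = 58, f = 24, h = 50.
P60 = 350 + ((62.4 − 58)/24)·50 = 350 + 9.16667 = 359.167.

359.17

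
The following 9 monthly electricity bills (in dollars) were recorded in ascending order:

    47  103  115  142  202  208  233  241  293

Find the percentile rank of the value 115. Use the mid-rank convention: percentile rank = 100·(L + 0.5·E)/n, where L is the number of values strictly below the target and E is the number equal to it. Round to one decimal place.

27.8

Count below 115: L = 2; count equal: E = 1; n = 9.
Percentile rank = 100·(2 + 0.5·1)/9 = 100·2.5/9 = 27.78.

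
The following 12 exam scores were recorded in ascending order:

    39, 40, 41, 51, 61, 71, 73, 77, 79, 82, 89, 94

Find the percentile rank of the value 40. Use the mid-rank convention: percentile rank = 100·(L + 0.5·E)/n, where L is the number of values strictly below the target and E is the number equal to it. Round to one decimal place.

Count below 40: L = 1; count equal: E = 1; n = 12.
Percentile rank = 100·(1 + 0.5·1)/12 = 100·1.5/12 = 12.5.

12.5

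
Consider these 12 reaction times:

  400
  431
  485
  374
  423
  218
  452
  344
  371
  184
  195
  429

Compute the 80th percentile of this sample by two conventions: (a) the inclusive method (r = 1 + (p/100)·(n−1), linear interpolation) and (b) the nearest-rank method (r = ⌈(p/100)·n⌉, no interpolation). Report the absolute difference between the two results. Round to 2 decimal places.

0.40

Sorted: 184, 195, 218, 344, 371, 374, 400, 423, 429, 431, 452, 485.
n = 12.
(a) r = 9.8; between ranks 9 (429) and 10 (431): 430.6.
(b) the nearest-rank method: rank 10 → 431.
|430.6 − 431| = 0.4.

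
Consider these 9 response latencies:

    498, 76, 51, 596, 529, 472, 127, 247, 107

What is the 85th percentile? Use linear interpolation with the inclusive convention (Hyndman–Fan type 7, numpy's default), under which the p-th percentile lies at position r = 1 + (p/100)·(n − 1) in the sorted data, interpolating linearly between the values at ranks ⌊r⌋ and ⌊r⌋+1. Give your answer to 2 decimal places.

Sorted: 51, 76, 107, 127, 247, 472, 498, 529, 596.
n = 9.
r = 1 + (85/100)·(9 − 1) = 1 + 6.8 = 7.8.
Rank 7 is 498 and rank 8 is 529.
Interpolate: 498 + 0.8·(529 − 498) = 498 + 0.8·31 = 522.8.

522.80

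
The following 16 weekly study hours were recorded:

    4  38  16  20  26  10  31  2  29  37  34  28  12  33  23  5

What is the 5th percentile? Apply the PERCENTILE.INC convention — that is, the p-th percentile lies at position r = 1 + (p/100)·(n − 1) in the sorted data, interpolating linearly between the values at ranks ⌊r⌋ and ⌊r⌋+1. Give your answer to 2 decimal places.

3.50

Sorted: 2, 4, 5, 10, 12, 16, 20, 23, 26, 28, 29, 31, 33, 34, 37, 38.
n = 16.
r = 1 + (5/100)·(16 − 1) = 1 + 0.75 = 1.75.
Rank 1 is 2 and rank 2 is 4.
Interpolate: 2 + 0.75·(4 − 2) = 2 + 0.75·2 = 3.5.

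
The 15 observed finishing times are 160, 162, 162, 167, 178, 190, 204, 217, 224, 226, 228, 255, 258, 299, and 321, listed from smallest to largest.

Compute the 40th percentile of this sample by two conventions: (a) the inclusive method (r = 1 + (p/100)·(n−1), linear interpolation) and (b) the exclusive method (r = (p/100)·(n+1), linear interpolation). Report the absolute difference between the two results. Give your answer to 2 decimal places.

2.80

n = 15.
(a) r = 6.6; between ranks 6 (190) and 7 (204): 198.4.
(b) r = 6.4; between ranks 6 (190) and 7 (204): 195.6.
|198.4 − 195.6| = 2.8.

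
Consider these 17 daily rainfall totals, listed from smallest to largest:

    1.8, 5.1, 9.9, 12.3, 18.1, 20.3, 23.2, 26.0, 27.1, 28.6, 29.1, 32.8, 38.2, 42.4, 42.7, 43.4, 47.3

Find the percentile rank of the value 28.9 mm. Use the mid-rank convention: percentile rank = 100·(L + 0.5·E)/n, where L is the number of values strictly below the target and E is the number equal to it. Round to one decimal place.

58.8

Count below 28.9: L = 10; count equal: E = 0; n = 17.
Percentile rank = 100·(10 + 0.5·0)/17 = 100·10/17 = 58.82.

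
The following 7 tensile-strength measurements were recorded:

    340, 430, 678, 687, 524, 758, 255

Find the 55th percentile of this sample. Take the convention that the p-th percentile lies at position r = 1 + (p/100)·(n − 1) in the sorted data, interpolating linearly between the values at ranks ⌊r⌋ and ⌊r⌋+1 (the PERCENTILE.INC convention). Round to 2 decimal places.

570.20

Sorted: 255, 340, 430, 524, 678, 687, 758.
n = 7.
r = 1 + (55/100)·(7 − 1) = 1 + 3.3 = 4.3.
Rank 4 is 524 and rank 5 is 678.
Interpolate: 524 + 0.3·(678 − 524) = 524 + 0.3·154 = 570.2.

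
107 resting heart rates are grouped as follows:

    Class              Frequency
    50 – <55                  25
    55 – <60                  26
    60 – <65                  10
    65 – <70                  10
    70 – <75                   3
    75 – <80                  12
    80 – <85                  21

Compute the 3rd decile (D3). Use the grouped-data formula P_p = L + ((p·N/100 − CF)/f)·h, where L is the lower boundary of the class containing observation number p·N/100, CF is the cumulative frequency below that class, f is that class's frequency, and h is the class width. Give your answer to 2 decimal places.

56.37

N = 107; target position k = 30/100 · 107 = 32.1.
Cumulative frequencies: 25, 51, 61, 71, 74, 86, 107.
Observation 32.1 falls in the class 55 – <60.
L = 55, CF = 25, f = 26, h = 5.
P30 = 55 + ((32.1 − 25)/26)·5 = 55 + 1.36538 = 56.3654.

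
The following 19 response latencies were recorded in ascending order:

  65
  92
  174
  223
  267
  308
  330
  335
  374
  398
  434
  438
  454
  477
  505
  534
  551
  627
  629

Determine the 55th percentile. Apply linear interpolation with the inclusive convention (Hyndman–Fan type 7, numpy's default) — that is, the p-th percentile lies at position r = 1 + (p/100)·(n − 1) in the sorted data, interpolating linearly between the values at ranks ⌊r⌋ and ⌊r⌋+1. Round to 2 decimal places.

430.40

n = 19.
r = 1 + (55/100)·(19 − 1) = 1 + 9.9 = 10.9.
Rank 10 is 398 and rank 11 is 434.
Interpolate: 398 + 0.9·(434 − 398) = 398 + 0.9·36 = 430.4.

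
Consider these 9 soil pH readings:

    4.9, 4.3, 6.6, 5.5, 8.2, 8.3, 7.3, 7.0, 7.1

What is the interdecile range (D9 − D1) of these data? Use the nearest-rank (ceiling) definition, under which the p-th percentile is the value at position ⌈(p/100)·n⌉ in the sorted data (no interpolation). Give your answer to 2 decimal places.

4.00

Sorted: 4.3, 4.9, 5.5, 6.6, 7.0, 7.1, 7.3, 8.2, 8.3.
n = 9.
P10: rank ⌈10/100·9⌉ = 1 → 4.3.
P90: rank ⌈90/100·9⌉ = 9 → 8.3.
Difference: 8.3 − 4.3 = 4.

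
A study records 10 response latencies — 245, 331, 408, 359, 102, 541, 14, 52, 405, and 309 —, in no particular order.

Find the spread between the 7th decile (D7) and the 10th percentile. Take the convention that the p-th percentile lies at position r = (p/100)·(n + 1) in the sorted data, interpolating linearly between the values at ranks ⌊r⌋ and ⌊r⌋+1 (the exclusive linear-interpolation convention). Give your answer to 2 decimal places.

373.40

Sorted: 14, 52, 102, 245, 309, 331, 359, 405, 408, 541.
n = 10.
P10: r = 1.1; ranks 1–2 are 14, 52; interpolating gives 17.8.
P70: r = 7.7; ranks 7–8 are 359, 405; interpolating gives 391.2.
Difference: 391.2 − 17.8 = 373.4.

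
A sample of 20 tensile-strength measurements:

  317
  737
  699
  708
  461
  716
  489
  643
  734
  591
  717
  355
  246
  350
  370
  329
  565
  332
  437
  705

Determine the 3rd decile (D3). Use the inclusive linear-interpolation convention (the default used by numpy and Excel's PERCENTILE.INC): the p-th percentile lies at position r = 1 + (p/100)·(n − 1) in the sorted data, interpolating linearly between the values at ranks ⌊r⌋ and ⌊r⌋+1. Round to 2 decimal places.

365.50

Sorted: 246, 317, 329, 332, 350, 355, 370, 437, 461, 489, 565, 591, 643, 699, 705, 708, 716, 717, 734, 737.
n = 20.
r = 1 + (30/100)·(20 − 1) = 1 + 5.7 = 6.7.
Rank 6 is 355 and rank 7 is 370.
Interpolate: 355 + 0.7·(370 − 355) = 355 + 0.7·15 = 365.5.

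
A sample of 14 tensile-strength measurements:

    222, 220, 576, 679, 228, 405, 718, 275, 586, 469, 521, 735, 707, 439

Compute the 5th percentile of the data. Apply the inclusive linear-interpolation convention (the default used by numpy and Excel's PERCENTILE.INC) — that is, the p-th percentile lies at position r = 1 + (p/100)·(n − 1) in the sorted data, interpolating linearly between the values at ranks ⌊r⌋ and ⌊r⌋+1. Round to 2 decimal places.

221.30

Sorted: 220, 222, 228, 275, 405, 439, 469, 521, 576, 586, 679, 707, 718, 735.
n = 14.
r = 1 + (5/100)·(14 − 1) = 1 + 0.65 = 1.65.
Rank 1 is 220 and rank 2 is 222.
Interpolate: 220 + 0.65·(222 − 220) = 220 + 0.65·2 = 221.3.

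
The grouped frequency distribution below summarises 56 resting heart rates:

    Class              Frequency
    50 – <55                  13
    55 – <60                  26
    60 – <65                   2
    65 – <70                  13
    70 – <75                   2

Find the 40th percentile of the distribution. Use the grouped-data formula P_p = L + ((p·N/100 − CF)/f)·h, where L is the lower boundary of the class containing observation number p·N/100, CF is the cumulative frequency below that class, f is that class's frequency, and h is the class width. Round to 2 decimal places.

N = 56; target position k = 40/100 · 56 = 22.4.
Cumulative frequencies: 13, 39, 41, 54, 56.
Observation 22.4 falls in the class 55 – <60.
L = 55, CF = 13, f = 26, h = 5.
P40 = 55 + ((22.4 − 13)/26)·5 = 55 + 1.80769 = 56.8077.

56.81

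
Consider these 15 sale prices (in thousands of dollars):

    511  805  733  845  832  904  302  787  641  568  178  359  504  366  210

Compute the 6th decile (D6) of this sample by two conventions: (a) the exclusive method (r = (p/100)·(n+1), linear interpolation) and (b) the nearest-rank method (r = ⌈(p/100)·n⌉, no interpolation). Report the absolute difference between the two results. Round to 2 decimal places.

55.20

Sorted: 178, 210, 302, 359, 366, 504, 511, 568, 641, 733, 787, 805, 832, 845, 904.
n = 15.
(a) r = 9.6; between ranks 9 (641) and 10 (733): 696.2.
(b) the nearest-rank method: rank 9 → 641.
|696.2 − 641| = 55.2.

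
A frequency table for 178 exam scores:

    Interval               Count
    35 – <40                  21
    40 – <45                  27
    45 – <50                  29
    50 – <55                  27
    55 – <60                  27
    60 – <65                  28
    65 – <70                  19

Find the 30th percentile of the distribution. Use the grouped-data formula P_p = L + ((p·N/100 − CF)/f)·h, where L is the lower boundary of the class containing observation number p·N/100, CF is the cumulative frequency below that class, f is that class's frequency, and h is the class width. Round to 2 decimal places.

N = 178; target position k = 30/100 · 178 = 53.4.
Cumulative frequencies: 21, 48, 77, 104, 131, 159, 178.
Observation 53.4 falls in the class 45 – <50.
L = 45, CF = 48, f = 29, h = 5.
P30 = 45 + ((53.4 − 48)/29)·5 = 45 + 0.931034 = 45.931.

45.93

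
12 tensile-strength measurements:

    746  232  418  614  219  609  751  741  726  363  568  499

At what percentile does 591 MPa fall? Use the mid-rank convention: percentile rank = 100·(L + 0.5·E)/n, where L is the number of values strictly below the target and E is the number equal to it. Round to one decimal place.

Sorted: 219, 232, 363, 418, 499, 568, 609, 614, 726, 741, 746, 751.
Count below 591: L = 6; count equal: E = 0; n = 12.
Percentile rank = 100·(6 + 0.5·0)/12 = 100·6/12 = 50.

50.0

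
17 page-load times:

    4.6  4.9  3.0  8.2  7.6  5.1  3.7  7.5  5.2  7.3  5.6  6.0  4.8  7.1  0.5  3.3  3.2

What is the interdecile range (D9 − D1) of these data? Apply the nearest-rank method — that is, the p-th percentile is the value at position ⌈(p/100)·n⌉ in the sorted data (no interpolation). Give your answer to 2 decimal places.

Sorted: 0.5, 3.0, 3.2, 3.3, 3.7, 4.6, 4.8, 4.9, 5.1, 5.2, 5.6, 6.0, 7.1, 7.3, 7.5, 7.6, 8.2.
n = 17.
P10: rank ⌈10/100·17⌉ = 2 → 3.
P90: rank ⌈90/100·17⌉ = 16 → 7.6.
Difference: 7.6 − 3 = 4.6.

4.60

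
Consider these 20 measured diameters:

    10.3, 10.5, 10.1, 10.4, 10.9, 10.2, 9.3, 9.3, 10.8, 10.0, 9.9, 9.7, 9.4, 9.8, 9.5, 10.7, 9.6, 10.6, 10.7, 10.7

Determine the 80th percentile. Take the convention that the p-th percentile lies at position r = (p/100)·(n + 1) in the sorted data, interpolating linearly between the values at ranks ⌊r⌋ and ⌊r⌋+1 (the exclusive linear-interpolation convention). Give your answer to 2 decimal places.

10.70

Sorted: 9.3, 9.3, 9.4, 9.5, 9.6, 9.7, 9.8, 9.9, 10.0, 10.1, 10.2, 10.3, 10.4, 10.5, 10.6, 10.7, 10.7, 10.7, 10.8, 10.9.
n = 20.
r = (80/100)·(20 + 1) = 16.8.
Rank 16 is 10.7 and rank 17 is 10.7.
Interpolate: 10.7 + 0.8·(10.7 − 10.7) = 10.7 + 0.8·0 = 10.7.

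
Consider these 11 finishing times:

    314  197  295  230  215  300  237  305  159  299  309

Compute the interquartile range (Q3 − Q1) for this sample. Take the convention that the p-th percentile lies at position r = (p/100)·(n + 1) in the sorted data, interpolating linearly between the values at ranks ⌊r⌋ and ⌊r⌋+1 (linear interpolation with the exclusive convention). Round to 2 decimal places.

90.00

Sorted: 159, 197, 215, 230, 237, 295, 299, 300, 305, 309, 314.
n = 11.
P25: r = 3 (integer) → 215.
P75: r = 9 (integer) → 305.
Difference: 305 − 215 = 90.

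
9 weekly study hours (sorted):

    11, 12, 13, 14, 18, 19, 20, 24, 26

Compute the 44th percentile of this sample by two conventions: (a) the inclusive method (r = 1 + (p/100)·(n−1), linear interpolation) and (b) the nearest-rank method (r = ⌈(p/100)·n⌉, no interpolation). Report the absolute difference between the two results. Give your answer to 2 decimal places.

n = 9.
(a) r = 4.52; between ranks 4 (14) and 5 (18): 16.08.
(b) the nearest-rank method: rank 4 → 14.
|16.08 − 14| = 2.08.

2.08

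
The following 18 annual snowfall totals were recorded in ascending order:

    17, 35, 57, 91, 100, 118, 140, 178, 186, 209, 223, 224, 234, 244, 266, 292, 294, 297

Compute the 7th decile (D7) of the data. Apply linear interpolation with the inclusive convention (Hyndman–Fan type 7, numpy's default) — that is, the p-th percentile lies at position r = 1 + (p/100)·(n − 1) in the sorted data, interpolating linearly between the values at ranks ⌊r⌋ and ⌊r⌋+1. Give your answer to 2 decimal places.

233.00

n = 18.
r = 1 + (70/100)·(18 − 1) = 1 + 11.9 = 12.9.
Rank 12 is 224 and rank 13 is 234.
Interpolate: 224 + 0.9·(234 − 224) = 224 + 0.9·10 = 233.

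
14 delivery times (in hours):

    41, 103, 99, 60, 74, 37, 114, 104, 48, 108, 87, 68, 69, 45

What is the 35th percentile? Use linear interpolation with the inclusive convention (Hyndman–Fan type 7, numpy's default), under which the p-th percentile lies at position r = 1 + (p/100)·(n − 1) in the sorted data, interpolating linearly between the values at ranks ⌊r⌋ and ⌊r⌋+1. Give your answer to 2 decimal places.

64.40

Sorted: 37, 41, 45, 48, 60, 68, 69, 74, 87, 99, 103, 104, 108, 114.
n = 14.
r = 1 + (35/100)·(14 − 1) = 1 + 4.55 = 5.55.
Rank 5 is 60 and rank 6 is 68.
Interpolate: 60 + 0.55·(68 − 60) = 60 + 0.55·8 = 64.4.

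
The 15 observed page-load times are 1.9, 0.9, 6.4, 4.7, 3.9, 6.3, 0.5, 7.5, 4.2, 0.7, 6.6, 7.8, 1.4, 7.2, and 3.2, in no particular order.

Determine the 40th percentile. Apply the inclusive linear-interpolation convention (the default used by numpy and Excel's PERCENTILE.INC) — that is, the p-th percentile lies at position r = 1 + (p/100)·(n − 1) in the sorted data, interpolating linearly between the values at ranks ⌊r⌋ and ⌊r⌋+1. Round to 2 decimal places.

Sorted: 0.5, 0.7, 0.9, 1.4, 1.9, 3.2, 3.9, 4.2, 4.7, 6.3, 6.4, 6.6, 7.2, 7.5, 7.8.
n = 15.
r = 1 + (40/100)·(15 − 1) = 1 + 5.6 = 6.6.
Rank 6 is 3.2 and rank 7 is 3.9.
Interpolate: 3.2 + 0.6·(3.9 − 3.2) = 3.2 + 0.6·0.7 = 3.62.

3.62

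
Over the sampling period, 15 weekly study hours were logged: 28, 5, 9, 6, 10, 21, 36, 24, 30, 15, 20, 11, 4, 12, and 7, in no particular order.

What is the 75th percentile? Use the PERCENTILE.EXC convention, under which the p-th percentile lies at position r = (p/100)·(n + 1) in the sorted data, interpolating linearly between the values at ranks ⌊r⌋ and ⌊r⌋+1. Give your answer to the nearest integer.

24

Sorted: 4, 5, 6, 7, 9, 10, 11, 12, 15, 20, 21, 24, 28, 30, 36.
n = 15.
r = (75/100)·(15 + 1) = 12.
r is an integer, so P75 is the value at rank 12: 24.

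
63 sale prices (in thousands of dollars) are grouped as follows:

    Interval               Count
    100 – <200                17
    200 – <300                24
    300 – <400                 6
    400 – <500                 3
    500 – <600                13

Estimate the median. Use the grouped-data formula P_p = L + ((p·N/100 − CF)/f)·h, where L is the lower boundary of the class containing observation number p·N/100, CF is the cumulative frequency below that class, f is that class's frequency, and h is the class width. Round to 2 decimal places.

N = 63; target position k = 50/100 · 63 = 31.5.
Cumulative frequencies: 17, 41, 47, 50, 63.
Observation 31.5 falls in the class 200 – <300.
L = 200, CF = 17, f = 24, h = 100.
P50 = 200 + ((31.5 − 17)/24)·100 = 200 + 60.4167 = 260.417.

260.42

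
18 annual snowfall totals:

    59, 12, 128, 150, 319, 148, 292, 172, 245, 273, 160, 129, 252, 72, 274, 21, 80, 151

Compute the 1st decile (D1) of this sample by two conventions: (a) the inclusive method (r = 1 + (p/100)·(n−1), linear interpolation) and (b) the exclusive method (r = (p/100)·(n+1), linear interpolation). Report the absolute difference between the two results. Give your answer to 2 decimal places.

27.50

Sorted: 12, 21, 59, 72, 80, 128, 129, 148, 150, 151, 160, 172, 245, 252, 273, 274, 292, 319.
n = 18.
(a) r = 2.7; between ranks 2 (21) and 3 (59): 47.6.
(b) r = 1.9; between ranks 1 (12) and 2 (21): 20.1.
|47.6 − 20.1| = 27.5.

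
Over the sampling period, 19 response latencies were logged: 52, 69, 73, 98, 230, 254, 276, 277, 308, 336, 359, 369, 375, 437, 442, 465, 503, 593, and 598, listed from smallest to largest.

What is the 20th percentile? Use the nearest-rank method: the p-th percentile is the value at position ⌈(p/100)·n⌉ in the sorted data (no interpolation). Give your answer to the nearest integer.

98

n = 19.
Position = ⌈20/100 · 19⌉ = ⌈3.8⌉ = 4.
The value at rank 4 is 98.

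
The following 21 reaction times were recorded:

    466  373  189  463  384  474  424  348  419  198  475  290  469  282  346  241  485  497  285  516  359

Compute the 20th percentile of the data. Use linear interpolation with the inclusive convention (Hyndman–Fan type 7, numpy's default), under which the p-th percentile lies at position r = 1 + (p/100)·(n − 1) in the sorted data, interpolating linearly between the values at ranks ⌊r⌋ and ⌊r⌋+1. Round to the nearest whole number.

Sorted: 189, 198, 241, 282, 285, 290, 346, 348, 359, 373, 384, 419, 424, 463, 466, 469, 474, 475, 485, 497, 516.
n = 21.
r = 1 + (20/100)·(21 − 1) = 1 + 4 = 5.
r is an integer, so P20 is the value at rank 5: 285.

285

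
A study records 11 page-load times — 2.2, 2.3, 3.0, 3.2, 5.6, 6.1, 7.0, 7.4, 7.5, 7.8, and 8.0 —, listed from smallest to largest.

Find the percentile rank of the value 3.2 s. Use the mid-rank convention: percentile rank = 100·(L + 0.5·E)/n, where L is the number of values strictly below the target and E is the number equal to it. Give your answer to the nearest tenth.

31.8

Count below 3.2: L = 3; count equal: E = 1; n = 11.
Percentile rank = 100·(3 + 0.5·1)/11 = 100·3.5/11 = 31.82.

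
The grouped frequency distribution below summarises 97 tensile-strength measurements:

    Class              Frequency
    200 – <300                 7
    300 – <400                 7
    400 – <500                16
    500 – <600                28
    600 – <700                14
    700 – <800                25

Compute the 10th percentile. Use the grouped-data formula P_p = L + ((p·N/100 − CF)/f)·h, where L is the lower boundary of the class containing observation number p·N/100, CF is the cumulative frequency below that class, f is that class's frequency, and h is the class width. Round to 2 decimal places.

338.57

N = 97; target position k = 10/100 · 97 = 9.7.
Cumulative frequencies: 7, 14, 30, 58, 72, 97.
Observation 9.7 falls in the class 300 – <400.
L = 300, CF = 7, f = 7, h = 100.
P10 = 300 + ((9.7 − 7)/7)·100 = 300 + 38.5714 = 338.571.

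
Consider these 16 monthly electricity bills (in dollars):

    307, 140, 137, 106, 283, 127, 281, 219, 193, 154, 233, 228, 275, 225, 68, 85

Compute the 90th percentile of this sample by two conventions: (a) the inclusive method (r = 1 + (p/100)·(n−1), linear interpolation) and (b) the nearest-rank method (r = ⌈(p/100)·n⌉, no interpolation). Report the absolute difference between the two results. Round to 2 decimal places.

Sorted: 68, 85, 106, 127, 137, 140, 154, 193, 219, 225, 228, 233, 275, 281, 283, 307.
n = 16.
(a) r = 14.5; between ranks 14 (281) and 15 (283): 282.
(b) the nearest-rank method: rank 15 → 283.
|282 − 283| = 1.

1.00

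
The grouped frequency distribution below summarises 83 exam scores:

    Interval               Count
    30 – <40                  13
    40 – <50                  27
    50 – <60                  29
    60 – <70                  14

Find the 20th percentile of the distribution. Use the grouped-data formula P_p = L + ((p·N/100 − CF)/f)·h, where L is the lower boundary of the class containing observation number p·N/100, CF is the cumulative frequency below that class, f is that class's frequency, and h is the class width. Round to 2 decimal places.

N = 83; target position k = 20/100 · 83 = 16.6.
Cumulative frequencies: 13, 40, 69, 83.
Observation 16.6 falls in the class 40 – <50.
L = 40, CF = 13, f = 27, h = 10.
P20 = 40 + ((16.6 − 13)/27)·10 = 40 + 1.33333 = 41.3333.

41.33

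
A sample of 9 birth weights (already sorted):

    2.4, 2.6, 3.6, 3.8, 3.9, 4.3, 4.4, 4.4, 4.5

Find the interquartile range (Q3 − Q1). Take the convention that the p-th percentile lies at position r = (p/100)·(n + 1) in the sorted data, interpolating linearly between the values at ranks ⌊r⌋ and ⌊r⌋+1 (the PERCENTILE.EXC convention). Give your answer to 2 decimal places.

1.30

n = 9.
P25: r = 2.5; ranks 2–3 are 2.6, 3.6; interpolating gives 3.1.
P75: r = 7.5; ranks 7–8 are 4.4, 4.4; interpolating gives 4.4.
Difference: 4.4 − 3.1 = 1.3.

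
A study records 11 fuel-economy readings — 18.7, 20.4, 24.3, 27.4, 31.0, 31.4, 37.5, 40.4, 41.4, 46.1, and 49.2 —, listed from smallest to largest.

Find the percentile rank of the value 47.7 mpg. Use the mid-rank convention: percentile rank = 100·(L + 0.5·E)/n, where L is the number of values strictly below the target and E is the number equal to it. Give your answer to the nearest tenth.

90.9

Count below 47.7: L = 10; count equal: E = 0; n = 11.
Percentile rank = 100·(10 + 0.5·0)/11 = 100·10/11 = 90.91.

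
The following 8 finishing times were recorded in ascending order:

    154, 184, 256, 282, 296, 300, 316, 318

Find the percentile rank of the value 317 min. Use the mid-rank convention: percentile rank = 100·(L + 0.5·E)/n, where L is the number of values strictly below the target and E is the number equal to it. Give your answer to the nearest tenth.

Count below 317: L = 7; count equal: E = 0; n = 8.
Percentile rank = 100·(7 + 0.5·0)/8 = 100·7/8 = 87.5.

87.5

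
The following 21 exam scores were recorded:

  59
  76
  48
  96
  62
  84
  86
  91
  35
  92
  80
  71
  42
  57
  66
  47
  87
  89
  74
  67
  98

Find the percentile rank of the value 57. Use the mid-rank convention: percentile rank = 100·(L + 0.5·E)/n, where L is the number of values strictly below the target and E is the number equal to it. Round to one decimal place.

Sorted: 35, 42, 47, 48, 57, 59, 62, 66, 67, 71, 74, 76, 80, 84, 86, 87, 89, 91, 92, 96, 98.
Count below 57: L = 4; count equal: E = 1; n = 21.
Percentile rank = 100·(4 + 0.5·1)/21 = 100·4.5/21 = 21.43.

21.4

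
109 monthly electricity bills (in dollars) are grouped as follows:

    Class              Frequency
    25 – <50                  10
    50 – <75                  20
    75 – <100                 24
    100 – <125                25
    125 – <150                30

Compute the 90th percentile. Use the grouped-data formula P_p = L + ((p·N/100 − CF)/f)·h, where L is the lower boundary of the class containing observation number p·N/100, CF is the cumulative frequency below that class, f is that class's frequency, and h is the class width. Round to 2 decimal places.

140.92

N = 109; target position k = 90/100 · 109 = 98.1.
Cumulative frequencies: 10, 30, 54, 79, 109.
Observation 98.1 falls in the class 125 – <150.
L = 125, CF = 79, f = 30, h = 25.
P90 = 125 + ((98.1 − 79)/30)·25 = 125 + 15.9167 = 140.917.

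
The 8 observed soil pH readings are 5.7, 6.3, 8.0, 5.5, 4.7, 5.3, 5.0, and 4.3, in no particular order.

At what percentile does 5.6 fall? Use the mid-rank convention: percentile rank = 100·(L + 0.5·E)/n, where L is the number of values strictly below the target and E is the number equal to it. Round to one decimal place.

62.5

Sorted: 4.3, 4.7, 5.0, 5.3, 5.5, 5.7, 6.3, 8.0.
Count below 5.6: L = 5; count equal: E = 0; n = 8.
Percentile rank = 100·(5 + 0.5·0)/8 = 100·5/8 = 62.5.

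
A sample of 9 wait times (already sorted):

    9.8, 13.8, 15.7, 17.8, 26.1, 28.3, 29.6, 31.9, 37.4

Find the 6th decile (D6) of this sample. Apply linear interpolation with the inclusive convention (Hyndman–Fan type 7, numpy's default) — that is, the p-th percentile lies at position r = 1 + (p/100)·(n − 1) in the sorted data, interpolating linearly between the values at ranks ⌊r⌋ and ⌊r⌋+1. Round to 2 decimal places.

n = 9.
r = 1 + (60/100)·(9 − 1) = 1 + 4.8 = 5.8.
Rank 5 is 26.1 and rank 6 is 28.3.
Interpolate: 26.1 + 0.8·(28.3 − 26.1) = 26.1 + 0.8·2.2 = 27.86.

27.86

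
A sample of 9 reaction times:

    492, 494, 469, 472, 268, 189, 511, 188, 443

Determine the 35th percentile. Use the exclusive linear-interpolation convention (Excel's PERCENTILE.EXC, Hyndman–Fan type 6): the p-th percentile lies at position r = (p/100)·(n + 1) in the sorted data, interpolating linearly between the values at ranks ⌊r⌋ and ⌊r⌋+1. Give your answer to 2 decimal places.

Sorted: 188, 189, 268, 443, 469, 472, 492, 494, 511.
n = 9.
r = (35/100)·(9 + 1) = 3.5.
Rank 3 is 268 and rank 4 is 443.
Interpolate: 268 + 0.5·(443 − 268) = 268 + 0.5·175 = 355.5.

355.50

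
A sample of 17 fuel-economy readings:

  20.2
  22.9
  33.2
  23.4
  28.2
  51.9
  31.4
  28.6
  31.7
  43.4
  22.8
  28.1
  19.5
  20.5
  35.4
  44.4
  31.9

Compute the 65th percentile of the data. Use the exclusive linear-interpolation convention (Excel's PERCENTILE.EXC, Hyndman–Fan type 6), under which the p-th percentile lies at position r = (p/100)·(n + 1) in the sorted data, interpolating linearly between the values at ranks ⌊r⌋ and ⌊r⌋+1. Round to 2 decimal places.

Sorted: 19.5, 20.2, 20.5, 22.8, 22.9, 23.4, 28.1, 28.2, 28.6, 31.4, 31.7, 31.9, 33.2, 35.4, 43.4, 44.4, 51.9.
n = 17.
r = (65/100)·(17 + 1) = 11.7.
Rank 11 is 31.7 and rank 12 is 31.9.
Interpolate: 31.7 + 0.7·(31.9 − 31.7) = 31.7 + 0.7·0.2 = 31.84.

31.84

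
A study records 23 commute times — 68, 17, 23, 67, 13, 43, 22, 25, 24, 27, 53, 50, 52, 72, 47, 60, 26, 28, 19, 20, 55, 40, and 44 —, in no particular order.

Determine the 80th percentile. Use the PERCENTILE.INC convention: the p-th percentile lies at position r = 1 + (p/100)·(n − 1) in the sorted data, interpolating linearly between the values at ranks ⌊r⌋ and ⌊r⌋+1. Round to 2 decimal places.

54.20

Sorted: 13, 17, 19, 20, 22, 23, 24, 25, 26, 27, 28, 40, 43, 44, 47, 50, 52, 53, 55, 60, 67, 68, 72.
n = 23.
r = 1 + (80/100)·(23 − 1) = 1 + 17.6 = 18.6.
Rank 18 is 53 and rank 19 is 55.
Interpolate: 53 + 0.6·(55 − 53) = 53 + 0.6·2 = 54.2.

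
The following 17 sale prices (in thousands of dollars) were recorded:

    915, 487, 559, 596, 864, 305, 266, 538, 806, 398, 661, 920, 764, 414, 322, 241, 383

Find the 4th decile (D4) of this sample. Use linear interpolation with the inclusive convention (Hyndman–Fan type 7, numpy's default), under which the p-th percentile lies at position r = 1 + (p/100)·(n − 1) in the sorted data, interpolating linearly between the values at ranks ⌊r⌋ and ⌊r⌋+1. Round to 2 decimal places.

443.20

Sorted: 241, 266, 305, 322, 383, 398, 414, 487, 538, 559, 596, 661, 764, 806, 864, 915, 920.
n = 17.
r = 1 + (40/100)·(17 − 1) = 1 + 6.4 = 7.4.
Rank 7 is 414 and rank 8 is 487.
Interpolate: 414 + 0.4·(487 − 414) = 414 + 0.4·73 = 443.2.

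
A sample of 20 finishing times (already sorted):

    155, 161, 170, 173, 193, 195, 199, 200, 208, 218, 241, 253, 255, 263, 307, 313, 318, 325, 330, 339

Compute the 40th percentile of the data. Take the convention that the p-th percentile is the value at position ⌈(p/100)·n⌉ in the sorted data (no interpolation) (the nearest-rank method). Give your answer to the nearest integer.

200

n = 20.
Position = ⌈40/100 · 20⌉ = ⌈8⌉ = 8.
The value at rank 8 is 200.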